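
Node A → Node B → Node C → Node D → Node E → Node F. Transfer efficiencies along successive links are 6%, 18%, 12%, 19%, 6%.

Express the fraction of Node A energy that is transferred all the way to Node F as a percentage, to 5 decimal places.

0.00148%

Product of link efficiencies: 0.06 × 0.18 × 0.12 × 0.19 × 0.06 = 0.0000147744
As a percentage: 0.0000147744 × 100 = 0.00148%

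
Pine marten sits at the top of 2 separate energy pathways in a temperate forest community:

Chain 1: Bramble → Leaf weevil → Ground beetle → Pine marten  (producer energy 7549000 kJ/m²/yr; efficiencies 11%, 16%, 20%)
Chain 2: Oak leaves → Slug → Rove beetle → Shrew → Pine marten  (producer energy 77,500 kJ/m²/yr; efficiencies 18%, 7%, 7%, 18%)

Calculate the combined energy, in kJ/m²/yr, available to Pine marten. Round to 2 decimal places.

26584.78 kJ/m²/yr

Chain 1: 7549000 × 0.11 × 0.16 × 0.2 = 26572.48 kJ/m²/yr
Chain 2: 77500 × 0.18 × 0.07 × 0.07 × 0.18 = 12.3039 kJ/m²/yr
Total at Pine marten: 26572.48 + 12.3039 = 26584.7839 kJ/m²/yr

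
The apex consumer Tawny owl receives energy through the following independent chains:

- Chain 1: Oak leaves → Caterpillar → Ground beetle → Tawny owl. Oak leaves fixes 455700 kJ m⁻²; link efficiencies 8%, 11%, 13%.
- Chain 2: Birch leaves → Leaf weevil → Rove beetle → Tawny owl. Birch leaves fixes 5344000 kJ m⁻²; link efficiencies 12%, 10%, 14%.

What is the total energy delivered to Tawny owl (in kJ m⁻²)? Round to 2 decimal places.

Chain 1: 455700 × 0.08 × 0.11 × 0.13 = 521.3208 kJ m⁻²
Chain 2: 5344000 × 0.12 × 0.1 × 0.14 = 8977.92 kJ m⁻²
Total at Tawny owl: 521.3208 + 8977.92 = 9499.2408 kJ m⁻²

9499.24 kJ m⁻²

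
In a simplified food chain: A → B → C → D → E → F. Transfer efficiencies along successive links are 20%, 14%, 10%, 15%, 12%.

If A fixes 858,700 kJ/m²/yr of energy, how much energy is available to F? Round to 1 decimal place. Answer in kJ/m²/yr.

B: 858700 × 0.2 = 171740 kJ/m²/yr
C: 171740 × 0.14 = 24043.6 kJ/m²/yr
D: 24043.6 × 0.1 = 2404.36 kJ/m²/yr
E: 2404.36 × 0.15 = 360.654 kJ/m²/yr
F: 360.654 × 0.12 = 43.27848 kJ/m²/yr

43.3 kJ/m²/yr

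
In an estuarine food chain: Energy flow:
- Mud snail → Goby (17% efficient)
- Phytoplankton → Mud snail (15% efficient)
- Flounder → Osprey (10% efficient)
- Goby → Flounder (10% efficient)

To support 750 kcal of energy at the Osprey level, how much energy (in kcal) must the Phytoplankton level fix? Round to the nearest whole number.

2941176 kcal

Cumulative transfer efficiency: 0.15 × 0.17 × 0.1 × 0.1 = 0.000255
Phytoplankton energy = 750 / 0.000255 = 2941176 kcal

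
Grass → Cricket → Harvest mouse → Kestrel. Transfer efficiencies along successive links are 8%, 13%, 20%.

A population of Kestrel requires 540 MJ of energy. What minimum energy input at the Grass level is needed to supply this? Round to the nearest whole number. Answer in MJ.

259615 MJ

Cumulative transfer efficiency: 0.08 × 0.13 × 0.2 = 0.00208
Grass energy = 540 / 0.00208 = 259615 MJ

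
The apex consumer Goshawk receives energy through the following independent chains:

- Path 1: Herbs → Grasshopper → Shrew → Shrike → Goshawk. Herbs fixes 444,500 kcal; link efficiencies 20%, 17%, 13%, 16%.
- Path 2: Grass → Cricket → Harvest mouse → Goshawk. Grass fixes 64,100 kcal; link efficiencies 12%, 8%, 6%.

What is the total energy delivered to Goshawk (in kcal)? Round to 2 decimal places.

351.27 kcal

Path 1: 444500 × 0.2 × 0.17 × 0.13 × 0.16 = 314.3504 kcal
Path 2: 64100 × 0.12 × 0.08 × 0.06 = 36.9216 kcal
Total at Goshawk: 314.3504 + 36.9216 = 351.272 kcal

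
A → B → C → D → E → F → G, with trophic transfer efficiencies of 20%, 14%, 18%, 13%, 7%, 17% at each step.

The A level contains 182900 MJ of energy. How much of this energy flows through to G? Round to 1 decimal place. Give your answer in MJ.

B: 182900 × 0.2 = 36580 MJ
C: 36580 × 0.14 = 5121.2 MJ
D: 5121.2 × 0.18 = 921.816 MJ
E: 921.816 × 0.13 = 119.83608 MJ
F: 119.83608 × 0.07 = 8.3885256 MJ
G: 8.3885256 × 0.17 = 1.426049352 MJ

1.4 MJ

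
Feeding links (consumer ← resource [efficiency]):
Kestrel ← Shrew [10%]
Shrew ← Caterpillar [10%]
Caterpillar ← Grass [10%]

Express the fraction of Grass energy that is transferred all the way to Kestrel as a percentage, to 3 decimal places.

Product of link efficiencies: 0.1 × 0.1 × 0.1 = 0.001
As a percentage: 0.001 × 100 = 0.100%

0.100%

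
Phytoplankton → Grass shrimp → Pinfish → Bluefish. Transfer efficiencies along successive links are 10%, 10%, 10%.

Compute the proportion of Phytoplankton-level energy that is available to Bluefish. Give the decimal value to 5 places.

Product of link efficiencies: 0.1 × 0.1 × 0.1 = 0.001

0.00100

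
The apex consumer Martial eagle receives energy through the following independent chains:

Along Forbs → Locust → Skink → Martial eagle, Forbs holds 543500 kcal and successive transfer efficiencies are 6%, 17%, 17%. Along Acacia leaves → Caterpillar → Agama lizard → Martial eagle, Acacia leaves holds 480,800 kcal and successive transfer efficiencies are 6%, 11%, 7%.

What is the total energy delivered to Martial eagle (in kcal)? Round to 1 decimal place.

Via Forbs: 543500 × 0.06 × 0.17 × 0.17 = 942.429 kcal
Via Acacia leaves: 480800 × 0.06 × 0.11 × 0.07 = 222.1296 kcal
Total at Martial eagle: 942.429 + 222.1296 = 1164.5586 kcal

1164.6 kcal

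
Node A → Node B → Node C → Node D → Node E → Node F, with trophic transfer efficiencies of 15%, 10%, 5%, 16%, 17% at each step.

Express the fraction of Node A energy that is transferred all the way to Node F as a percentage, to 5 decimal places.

0.00204%

Product of link efficiencies: 0.15 × 0.1 × 0.05 × 0.16 × 0.17 = 0.0000204
As a percentage: 0.0000204 × 100 = 0.00204%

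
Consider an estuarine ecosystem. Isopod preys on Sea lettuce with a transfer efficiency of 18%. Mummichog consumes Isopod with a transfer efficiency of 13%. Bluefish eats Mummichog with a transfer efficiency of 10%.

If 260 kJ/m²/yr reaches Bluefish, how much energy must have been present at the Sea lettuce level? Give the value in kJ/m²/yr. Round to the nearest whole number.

111111 kJ/m²/yr

Cumulative transfer efficiency: 0.18 × 0.13 × 0.1 = 0.00234
Sea lettuce energy = 260 / 0.00234 = 111111 kJ/m²/yr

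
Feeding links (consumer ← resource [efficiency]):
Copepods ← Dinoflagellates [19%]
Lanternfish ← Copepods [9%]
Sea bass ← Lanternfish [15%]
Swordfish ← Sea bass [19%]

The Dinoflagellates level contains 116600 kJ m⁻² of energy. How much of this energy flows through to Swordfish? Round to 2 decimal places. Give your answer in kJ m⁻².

Copepods: 116600 × 0.19 = 22154 kJ m⁻²
Lanternfish: 22154 × 0.09 = 1993.86 kJ m⁻²
Sea bass: 1993.86 × 0.15 = 299.079 kJ m⁻²
Swordfish: 299.079 × 0.19 = 56.82501 kJ m⁻²

56.83 kJ m⁻²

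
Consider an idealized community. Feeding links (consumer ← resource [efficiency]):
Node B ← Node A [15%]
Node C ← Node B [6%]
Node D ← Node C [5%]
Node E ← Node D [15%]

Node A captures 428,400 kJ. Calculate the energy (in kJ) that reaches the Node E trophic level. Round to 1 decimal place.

Node B: 428400 × 0.15 = 64260 kJ
Node C: 64260 × 0.06 = 3855.6 kJ
Node D: 3855.6 × 0.05 = 192.78 kJ
Node E: 192.78 × 0.15 = 28.917 kJ

28.9 kJ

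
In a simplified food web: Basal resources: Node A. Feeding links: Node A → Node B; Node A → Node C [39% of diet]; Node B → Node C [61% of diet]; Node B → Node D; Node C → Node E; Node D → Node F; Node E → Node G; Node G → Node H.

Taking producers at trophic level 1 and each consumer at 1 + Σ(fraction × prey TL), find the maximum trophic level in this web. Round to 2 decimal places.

Node B: 1 + 1 = 2
Node C: 1 + (0.39×1 + 0.61×2) = 2.61
Node D: 1 + 2 = 3
Node E: 1 + 2.61 = 3.61
Node F: 1 + 3 = 4
Node G: 1 + 3.61 = 4.61
Node H: 1 + 4.61 = 5.61

5.61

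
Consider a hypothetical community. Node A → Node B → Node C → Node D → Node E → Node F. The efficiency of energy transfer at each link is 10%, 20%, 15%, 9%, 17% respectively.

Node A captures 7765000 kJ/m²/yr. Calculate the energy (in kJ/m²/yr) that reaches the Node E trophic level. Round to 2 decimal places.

2096.55 kJ/m²/yr

Node B: 7765000 × 0.1 = 776500 kJ/m²/yr
Node C: 776500 × 0.2 = 155300 kJ/m²/yr
Node D: 155300 × 0.15 = 23295 kJ/m²/yr
Node E: 23295 × 0.09 = 2096.55 kJ/m²/yr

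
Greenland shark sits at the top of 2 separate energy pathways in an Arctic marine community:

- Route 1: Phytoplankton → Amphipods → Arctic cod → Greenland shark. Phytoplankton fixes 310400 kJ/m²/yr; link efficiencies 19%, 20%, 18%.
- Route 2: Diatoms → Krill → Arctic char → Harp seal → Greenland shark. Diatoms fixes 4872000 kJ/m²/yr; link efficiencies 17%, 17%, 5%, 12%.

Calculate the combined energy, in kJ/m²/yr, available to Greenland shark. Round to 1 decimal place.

Route 1: 310400 × 0.19 × 0.2 × 0.18 = 2123.136 kJ/m²/yr
Route 2: 4872000 × 0.17 × 0.17 × 0.05 × 0.12 = 844.8048 kJ/m²/yr
Total at Greenland shark: 2123.136 + 844.8048 = 2967.9408 kJ/m²/yr

2967.9 kJ/m²/yr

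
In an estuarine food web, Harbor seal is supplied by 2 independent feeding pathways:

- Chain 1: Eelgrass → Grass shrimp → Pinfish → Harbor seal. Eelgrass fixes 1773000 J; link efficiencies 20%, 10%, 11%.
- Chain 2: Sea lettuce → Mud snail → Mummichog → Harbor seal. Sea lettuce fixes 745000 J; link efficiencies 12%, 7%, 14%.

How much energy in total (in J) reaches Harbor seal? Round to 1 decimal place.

4776.7 J

Chain 1: 1773000 × 0.2 × 0.1 × 0.11 = 3900.6 J
Chain 2: 745000 × 0.12 × 0.07 × 0.14 = 876.12 J
Total at Harbor seal: 3900.6 + 876.12 = 4776.72 J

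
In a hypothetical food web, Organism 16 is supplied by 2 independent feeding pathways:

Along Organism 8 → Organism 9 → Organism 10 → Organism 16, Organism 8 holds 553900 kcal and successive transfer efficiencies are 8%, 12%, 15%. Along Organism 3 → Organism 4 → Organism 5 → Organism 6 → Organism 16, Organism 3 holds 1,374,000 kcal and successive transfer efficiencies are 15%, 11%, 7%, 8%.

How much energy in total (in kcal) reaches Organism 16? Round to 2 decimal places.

Via Organism 8: 553900 × 0.08 × 0.12 × 0.15 = 797.616 kcal
Via Organism 3: 1374000 × 0.15 × 0.11 × 0.07 × 0.08 = 126.9576 kcal
Total at Organism 16: 797.616 + 126.9576 = 924.5736 kcal

924.57 kcal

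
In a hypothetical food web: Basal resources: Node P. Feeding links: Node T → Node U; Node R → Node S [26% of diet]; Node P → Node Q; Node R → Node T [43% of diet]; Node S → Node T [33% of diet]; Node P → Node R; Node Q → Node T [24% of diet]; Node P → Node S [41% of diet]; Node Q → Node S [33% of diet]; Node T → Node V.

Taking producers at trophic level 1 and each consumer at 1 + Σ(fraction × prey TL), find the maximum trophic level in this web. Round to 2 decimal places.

4.19

Node Q: 1 + 1 = 2
Node R: 1 + 1 = 2
Node S: 1 + (0.26×2 + 0.41×1 + 0.33×2) = 2.59
Node T: 1 + (0.33×2.59 + 0.24×2 + 0.43×2) = 3.1947
Node U: 1 + 3.1947 = 4.1947
Node V: 1 + 3.1947 = 4.1947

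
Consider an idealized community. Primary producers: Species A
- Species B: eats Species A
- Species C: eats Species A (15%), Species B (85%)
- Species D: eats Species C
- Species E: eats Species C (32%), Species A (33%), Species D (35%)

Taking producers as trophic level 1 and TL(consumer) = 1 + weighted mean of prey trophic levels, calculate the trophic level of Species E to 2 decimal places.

3.59

Species B: 1 + 1 = 2
Species C: 1 + (0.15×1 + 0.85×2) = 2.85
Species D: 1 + 2.85 = 3.85
Species E: 1 + (0.32×2.85 + 0.33×1 + 0.35×3.85) = 3.5895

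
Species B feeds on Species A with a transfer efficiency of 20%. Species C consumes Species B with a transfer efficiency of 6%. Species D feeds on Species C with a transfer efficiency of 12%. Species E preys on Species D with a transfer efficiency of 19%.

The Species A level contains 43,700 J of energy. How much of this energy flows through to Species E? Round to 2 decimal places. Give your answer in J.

Species B: 43700 × 0.2 = 8740 J
Species C: 8740 × 0.06 = 524.4 J
Species D: 524.4 × 0.12 = 62.928 J
Species E: 62.928 × 0.19 = 11.95632 J

11.96 J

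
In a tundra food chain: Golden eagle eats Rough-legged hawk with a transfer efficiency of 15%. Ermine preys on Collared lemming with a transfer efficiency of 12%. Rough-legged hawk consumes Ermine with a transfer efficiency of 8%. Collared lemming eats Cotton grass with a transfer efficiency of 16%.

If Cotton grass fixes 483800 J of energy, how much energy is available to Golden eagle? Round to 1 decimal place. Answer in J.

111.5 J

Collared lemming: 483800 × 0.16 = 77408 J
Ermine: 77408 × 0.12 = 9288.96 J
Rough-legged hawk: 9288.96 × 0.08 = 743.1168 J
Golden eagle: 743.1168 × 0.15 = 111.46752 J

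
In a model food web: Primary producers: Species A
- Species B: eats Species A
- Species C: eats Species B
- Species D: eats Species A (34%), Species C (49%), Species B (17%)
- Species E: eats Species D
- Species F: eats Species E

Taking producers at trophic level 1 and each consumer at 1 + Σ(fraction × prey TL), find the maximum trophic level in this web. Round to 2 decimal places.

5.15

Species B: 1 + 1 = 2
Species C: 1 + 2 = 3
Species D: 1 + (0.34×1 + 0.49×3 + 0.17×2) = 3.15
Species E: 1 + 3.15 = 4.15
Species F: 1 + 4.15 = 5.15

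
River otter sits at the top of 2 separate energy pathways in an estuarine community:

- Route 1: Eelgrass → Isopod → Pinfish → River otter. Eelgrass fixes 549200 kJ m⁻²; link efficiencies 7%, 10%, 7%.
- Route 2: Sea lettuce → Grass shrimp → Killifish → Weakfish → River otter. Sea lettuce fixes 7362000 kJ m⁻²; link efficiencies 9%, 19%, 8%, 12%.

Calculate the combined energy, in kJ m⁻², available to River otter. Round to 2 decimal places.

Route 1: 549200 × 0.07 × 0.1 × 0.07 = 269.108 kJ m⁻²
Route 2: 7362000 × 0.09 × 0.19 × 0.08 × 0.12 = 1208.54592 kJ m⁻²
Total at River otter: 269.108 + 1208.54592 = 1477.65392 kJ m⁻²

1477.65 kJ m⁻²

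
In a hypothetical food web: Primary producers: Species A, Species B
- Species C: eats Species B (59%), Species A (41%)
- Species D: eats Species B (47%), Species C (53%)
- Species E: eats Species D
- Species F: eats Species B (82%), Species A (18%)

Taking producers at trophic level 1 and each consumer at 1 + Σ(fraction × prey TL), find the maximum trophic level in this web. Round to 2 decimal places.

3.53

Species C: 1 + (0.59×1 + 0.41×1) = 2
Species D: 1 + (0.47×1 + 0.53×2) = 2.53
Species E: 1 + 2.53 = 3.53
Species F: 1 + (0.82×1 + 0.18×1) = 2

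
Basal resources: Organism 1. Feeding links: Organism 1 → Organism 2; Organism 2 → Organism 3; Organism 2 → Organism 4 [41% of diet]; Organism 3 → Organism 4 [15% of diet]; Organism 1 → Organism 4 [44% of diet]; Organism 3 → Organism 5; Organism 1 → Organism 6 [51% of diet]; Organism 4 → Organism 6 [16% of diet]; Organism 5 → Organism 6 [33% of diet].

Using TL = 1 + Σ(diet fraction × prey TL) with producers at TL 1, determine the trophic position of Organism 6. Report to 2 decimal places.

3.26

Organism 2: 1 + 1 = 2
Organism 3: 1 + 2 = 3
Organism 4: 1 + (0.41×2 + 0.15×3 + 0.44×1) = 2.71
Organism 5: 1 + 3 = 4
Organism 6: 1 + (0.51×1 + 0.16×2.71 + 0.33×4) = 3.2636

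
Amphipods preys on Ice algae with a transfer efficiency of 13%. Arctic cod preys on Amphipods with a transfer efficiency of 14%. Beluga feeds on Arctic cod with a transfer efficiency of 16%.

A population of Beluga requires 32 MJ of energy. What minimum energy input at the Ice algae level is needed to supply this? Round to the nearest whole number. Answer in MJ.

10989 MJ

Cumulative transfer efficiency: 0.13 × 0.14 × 0.16 = 0.002912
Ice algae energy = 32 / 0.002912 = 10989 MJ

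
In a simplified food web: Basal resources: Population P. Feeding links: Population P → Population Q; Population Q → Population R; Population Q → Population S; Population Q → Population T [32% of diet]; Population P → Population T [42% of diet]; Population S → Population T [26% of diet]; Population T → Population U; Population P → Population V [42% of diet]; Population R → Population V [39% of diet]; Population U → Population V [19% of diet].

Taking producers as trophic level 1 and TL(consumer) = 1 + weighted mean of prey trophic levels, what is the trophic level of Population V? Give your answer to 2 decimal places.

Population Q: 1 + 1 = 2
Population R: 1 + 2 = 3
Population S: 1 + 2 = 3
Population T: 1 + (0.32×2 + 0.42×1 + 0.26×3) = 2.84
Population U: 1 + 2.84 = 3.84
Population V: 1 + (0.42×1 + 0.39×3 + 0.19×3.84) = 3.3196

3.32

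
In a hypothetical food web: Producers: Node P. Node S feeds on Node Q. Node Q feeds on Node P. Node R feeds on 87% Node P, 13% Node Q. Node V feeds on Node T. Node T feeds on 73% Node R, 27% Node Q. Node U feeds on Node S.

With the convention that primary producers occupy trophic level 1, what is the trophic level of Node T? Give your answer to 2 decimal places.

3.09

Node Q: 1 + 1 = 2
Node R: 1 + (0.87×1 + 0.13×2) = 2.13
Node S: 1 + 2 = 3
Node T: 1 + (0.73×2.13 + 0.27×2) = 3.0949
Node U: 1 + 3 = 4
Node V: 1 + 3.0949 = 4.0949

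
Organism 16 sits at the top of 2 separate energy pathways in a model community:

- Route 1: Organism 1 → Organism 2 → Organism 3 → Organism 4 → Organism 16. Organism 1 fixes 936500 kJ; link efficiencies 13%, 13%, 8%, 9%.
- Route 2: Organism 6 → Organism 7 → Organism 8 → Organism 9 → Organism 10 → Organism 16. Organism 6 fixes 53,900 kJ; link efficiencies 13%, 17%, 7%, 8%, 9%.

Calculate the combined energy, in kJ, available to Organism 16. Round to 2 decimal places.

114.55 kJ

Route 1: 936500 × 0.13 × 0.13 × 0.08 × 0.09 = 113.95332 kJ
Route 2: 53900 × 0.13 × 0.17 × 0.07 × 0.08 × 0.09 = 0.60035976 kJ
Total at Organism 16: 113.95332 + 0.60035976 = 114.55367976 kJ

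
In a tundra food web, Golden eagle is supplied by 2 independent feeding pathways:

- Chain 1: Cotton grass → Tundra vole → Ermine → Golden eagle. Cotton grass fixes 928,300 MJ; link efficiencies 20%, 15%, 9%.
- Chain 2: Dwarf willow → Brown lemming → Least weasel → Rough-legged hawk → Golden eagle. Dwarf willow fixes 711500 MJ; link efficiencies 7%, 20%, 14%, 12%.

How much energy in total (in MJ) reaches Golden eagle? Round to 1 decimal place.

2673.8 MJ

Chain 1: 928300 × 0.2 × 0.15 × 0.09 = 2506.41 MJ
Chain 2: 711500 × 0.07 × 0.2 × 0.14 × 0.12 = 167.3448 MJ
Total at Golden eagle: 2506.41 + 167.3448 = 2673.7548 MJ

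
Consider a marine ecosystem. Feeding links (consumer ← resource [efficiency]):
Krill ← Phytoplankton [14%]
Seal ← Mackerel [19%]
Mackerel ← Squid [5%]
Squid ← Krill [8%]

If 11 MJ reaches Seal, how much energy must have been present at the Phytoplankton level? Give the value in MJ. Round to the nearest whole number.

103383 MJ

Cumulative transfer efficiency: 0.14 × 0.08 × 0.05 × 0.19 = 0.0001064
Phytoplankton energy = 11 / 0.0001064 = 103383 MJ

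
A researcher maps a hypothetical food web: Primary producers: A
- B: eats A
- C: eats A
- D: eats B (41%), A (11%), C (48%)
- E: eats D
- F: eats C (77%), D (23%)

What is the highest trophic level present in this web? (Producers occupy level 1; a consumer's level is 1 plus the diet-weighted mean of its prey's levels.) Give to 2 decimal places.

3.89

B: 1 + 1 = 2
C: 1 + 1 = 2
D: 1 + (0.41×2 + 0.11×1 + 0.48×2) = 2.89
E: 1 + 2.89 = 3.89
F: 1 + (0.77×2 + 0.23×2.89) = 3.2047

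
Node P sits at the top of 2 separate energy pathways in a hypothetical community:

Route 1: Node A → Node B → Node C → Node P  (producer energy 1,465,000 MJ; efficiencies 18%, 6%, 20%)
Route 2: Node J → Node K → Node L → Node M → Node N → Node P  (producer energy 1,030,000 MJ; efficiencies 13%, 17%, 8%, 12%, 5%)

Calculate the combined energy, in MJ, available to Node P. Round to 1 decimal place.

Route 1: 1465000 × 0.18 × 0.06 × 0.2 = 3164.4 MJ
Route 2: 1030000 × 0.13 × 0.17 × 0.08 × 0.12 × 0.05 = 10.92624 MJ
Total at Node P: 3164.4 + 10.92624 = 3175.32624 MJ

3175.3 MJ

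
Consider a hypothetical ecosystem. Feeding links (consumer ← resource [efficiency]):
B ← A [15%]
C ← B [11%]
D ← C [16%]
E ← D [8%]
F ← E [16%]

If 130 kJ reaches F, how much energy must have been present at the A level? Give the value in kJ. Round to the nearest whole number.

Cumulative transfer efficiency: 0.15 × 0.11 × 0.16 × 0.08 × 0.16 = 0.000033792
A energy = 130 / 0.000033792 = 3847064 kJ

3847064 kJ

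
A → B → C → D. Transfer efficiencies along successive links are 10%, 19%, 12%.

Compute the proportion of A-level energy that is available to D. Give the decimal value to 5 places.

Product of link efficiencies: 0.1 × 0.19 × 0.12 = 0.00228

0.00228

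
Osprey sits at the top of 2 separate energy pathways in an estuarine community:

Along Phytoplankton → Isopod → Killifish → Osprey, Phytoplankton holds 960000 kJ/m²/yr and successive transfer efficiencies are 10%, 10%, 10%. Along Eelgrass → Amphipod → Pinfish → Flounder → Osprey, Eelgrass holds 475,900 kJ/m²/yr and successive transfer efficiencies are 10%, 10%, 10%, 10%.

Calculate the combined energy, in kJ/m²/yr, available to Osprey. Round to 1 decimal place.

Via Phytoplankton: 960000 × 0.1 × 0.1 × 0.1 = 960 kJ/m²/yr
Via Eelgrass: 475900 × 0.1 × 0.1 × 0.1 × 0.1 = 47.59 kJ/m²/yr
Total at Osprey: 960 + 47.59 = 1007.59 kJ/m²/yr

1007.6 kJ/m²/yr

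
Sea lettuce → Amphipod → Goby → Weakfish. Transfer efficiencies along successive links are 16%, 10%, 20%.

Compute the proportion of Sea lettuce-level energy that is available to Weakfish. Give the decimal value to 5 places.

Product of link efficiencies: 0.16 × 0.1 × 0.2 = 0.0032

0.00320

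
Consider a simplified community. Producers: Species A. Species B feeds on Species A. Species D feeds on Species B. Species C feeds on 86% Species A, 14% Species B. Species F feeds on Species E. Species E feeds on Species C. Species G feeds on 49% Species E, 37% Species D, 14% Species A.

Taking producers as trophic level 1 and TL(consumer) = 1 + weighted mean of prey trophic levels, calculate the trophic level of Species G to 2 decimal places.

Species B: 1 + 1 = 2
Species C: 1 + (0.86×1 + 0.14×2) = 2.14
Species D: 1 + 2 = 3
Species E: 1 + 2.14 = 3.14
Species F: 1 + 3.14 = 4.14
Species G: 1 + (0.49×3.14 + 0.37×3 + 0.14×1) = 3.7886

3.79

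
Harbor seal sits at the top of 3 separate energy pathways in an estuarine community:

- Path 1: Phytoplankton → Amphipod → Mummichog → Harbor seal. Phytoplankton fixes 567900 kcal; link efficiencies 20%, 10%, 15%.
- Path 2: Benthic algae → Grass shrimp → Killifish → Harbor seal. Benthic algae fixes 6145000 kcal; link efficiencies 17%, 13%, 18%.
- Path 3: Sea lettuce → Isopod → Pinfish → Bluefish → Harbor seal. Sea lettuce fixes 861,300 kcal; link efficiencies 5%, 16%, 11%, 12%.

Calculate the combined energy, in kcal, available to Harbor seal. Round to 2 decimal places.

Path 1: 567900 × 0.2 × 0.1 × 0.15 = 1703.7 kcal
Path 2: 6145000 × 0.17 × 0.13 × 0.18 = 24444.81 kcal
Path 3: 861300 × 0.05 × 0.16 × 0.11 × 0.12 = 90.95328 kcal
Total at Harbor seal: 1703.7 + 24444.81 + 90.95328 = 26239.46328 kcal

26239.46 kcal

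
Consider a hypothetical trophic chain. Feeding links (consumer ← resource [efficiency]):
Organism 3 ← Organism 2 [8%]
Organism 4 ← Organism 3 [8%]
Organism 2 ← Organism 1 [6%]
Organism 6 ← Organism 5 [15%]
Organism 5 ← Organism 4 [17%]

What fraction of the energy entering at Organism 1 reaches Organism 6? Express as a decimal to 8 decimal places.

Product of link efficiencies: 0.06 × 0.08 × 0.08 × 0.17 × 0.15 = 0.000009792

0.00000979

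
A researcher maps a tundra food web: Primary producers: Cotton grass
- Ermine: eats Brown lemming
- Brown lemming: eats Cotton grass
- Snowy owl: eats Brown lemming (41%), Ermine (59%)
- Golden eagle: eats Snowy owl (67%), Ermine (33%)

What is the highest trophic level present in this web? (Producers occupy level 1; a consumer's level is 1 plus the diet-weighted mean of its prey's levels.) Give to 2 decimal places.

Brown lemming: 1 + 1 = 2
Ermine: 1 + 2 = 3
Snowy owl: 1 + (0.41×2 + 0.59×3) = 3.59
Golden eagle: 1 + (0.67×3.59 + 0.33×3) = 4.3953

4.40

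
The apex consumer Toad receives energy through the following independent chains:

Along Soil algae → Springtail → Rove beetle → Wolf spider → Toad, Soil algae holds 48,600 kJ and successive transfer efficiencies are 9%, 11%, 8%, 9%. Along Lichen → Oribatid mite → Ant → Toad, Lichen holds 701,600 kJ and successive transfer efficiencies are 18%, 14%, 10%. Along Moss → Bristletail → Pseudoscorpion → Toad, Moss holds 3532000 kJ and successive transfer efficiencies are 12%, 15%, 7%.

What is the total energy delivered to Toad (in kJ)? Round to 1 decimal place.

6221.8 kJ

Via Soil algae: 48600 × 0.09 × 0.11 × 0.08 × 0.09 = 3.464208 kJ
Via Lichen: 701600 × 0.18 × 0.14 × 0.1 = 1768.032 kJ
Via Moss: 3532000 × 0.12 × 0.15 × 0.07 = 4450.32 kJ
Total at Toad: 3.464208 + 1768.032 + 4450.32 = 6221.816208 kJ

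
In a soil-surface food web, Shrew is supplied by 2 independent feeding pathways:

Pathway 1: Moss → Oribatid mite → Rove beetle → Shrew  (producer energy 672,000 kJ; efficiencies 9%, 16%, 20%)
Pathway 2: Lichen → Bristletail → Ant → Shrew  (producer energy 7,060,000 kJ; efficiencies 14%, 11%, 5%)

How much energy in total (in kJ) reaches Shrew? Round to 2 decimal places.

7371.56 kJ

Pathway 1: 672000 × 0.09 × 0.16 × 0.2 = 1935.36 kJ
Pathway 2: 7060000 × 0.14 × 0.11 × 0.05 = 5436.2 kJ
Total at Shrew: 1935.36 + 5436.2 = 7371.56 kJ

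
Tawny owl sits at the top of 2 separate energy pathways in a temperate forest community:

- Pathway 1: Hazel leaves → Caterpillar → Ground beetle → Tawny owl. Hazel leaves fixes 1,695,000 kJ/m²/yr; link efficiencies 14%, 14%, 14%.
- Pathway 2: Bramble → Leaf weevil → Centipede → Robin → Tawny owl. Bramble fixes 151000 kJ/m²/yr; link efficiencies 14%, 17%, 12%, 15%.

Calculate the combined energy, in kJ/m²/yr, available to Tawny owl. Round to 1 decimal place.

4715.8 kJ/m²/yr

Pathway 1: 1695000 × 0.14 × 0.14 × 0.14 = 4651.08 kJ/m²/yr
Pathway 2: 151000 × 0.14 × 0.17 × 0.12 × 0.15 = 64.6884 kJ/m²/yr
Total at Tawny owl: 4651.08 + 64.6884 = 4715.7684 kJ/m²/yr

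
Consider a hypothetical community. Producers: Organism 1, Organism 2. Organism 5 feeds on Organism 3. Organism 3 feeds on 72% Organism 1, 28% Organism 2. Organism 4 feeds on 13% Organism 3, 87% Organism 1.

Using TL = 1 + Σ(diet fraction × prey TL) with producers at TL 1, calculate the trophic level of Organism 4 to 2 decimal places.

2.13

Organism 3: 1 + (0.72×1 + 0.28×1) = 2
Organism 4: 1 + (0.13×2 + 0.87×1) = 2.13
Organism 5: 1 + 2 = 3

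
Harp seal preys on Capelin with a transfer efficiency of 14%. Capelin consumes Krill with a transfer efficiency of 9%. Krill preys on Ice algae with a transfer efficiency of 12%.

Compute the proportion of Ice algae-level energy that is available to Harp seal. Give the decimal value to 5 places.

0.00151

Product of link efficiencies: 0.12 × 0.09 × 0.14 = 0.001512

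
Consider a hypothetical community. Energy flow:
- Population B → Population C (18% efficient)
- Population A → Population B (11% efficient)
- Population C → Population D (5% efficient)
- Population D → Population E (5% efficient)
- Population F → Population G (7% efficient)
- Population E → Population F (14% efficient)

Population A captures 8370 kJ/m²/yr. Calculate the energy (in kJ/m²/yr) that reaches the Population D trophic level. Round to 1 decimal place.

8.3 kJ/m²/yr

Population B: 8370 × 0.11 = 920.7 kJ/m²/yr
Population C: 920.7 × 0.18 = 165.726 kJ/m²/yr
Population D: 165.726 × 0.05 = 8.2863 kJ/m²/yr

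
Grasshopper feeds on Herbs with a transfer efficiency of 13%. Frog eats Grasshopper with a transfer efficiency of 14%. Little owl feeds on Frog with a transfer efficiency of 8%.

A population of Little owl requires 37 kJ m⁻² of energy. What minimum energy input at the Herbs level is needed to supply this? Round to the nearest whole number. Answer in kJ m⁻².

25412 kJ m⁻²

Cumulative transfer efficiency: 0.13 × 0.14 × 0.08 = 0.001456
Herbs energy = 37 / 0.001456 = 25412 kJ m⁻²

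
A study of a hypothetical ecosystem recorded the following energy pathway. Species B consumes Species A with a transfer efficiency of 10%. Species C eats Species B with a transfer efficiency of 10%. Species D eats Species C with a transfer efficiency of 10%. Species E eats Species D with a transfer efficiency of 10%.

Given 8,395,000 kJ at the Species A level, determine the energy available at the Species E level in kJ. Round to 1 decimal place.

Species B: 8395000 × 0.1 = 839500 kJ
Species C: 839500 × 0.1 = 83950 kJ
Species D: 83950 × 0.1 = 8395 kJ
Species E: 8395 × 0.1 = 839.5 kJ

839.5 kJ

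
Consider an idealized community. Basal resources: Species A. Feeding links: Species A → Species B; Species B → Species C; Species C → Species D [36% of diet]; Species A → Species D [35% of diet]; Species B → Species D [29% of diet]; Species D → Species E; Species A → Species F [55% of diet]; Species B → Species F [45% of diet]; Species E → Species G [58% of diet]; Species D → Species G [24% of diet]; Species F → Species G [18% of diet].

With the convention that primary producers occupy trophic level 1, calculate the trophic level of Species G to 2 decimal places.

4.49

Species B: 1 + 1 = 2
Species C: 1 + 2 = 3
Species D: 1 + (0.36×3 + 0.35×1 + 0.29×2) = 3.01
Species E: 1 + 3.01 = 4.01
Species F: 1 + (0.55×1 + 0.45×2) = 2.45
Species G: 1 + (0.58×4.01 + 0.24×3.01 + 0.18×2.45) = 4.4892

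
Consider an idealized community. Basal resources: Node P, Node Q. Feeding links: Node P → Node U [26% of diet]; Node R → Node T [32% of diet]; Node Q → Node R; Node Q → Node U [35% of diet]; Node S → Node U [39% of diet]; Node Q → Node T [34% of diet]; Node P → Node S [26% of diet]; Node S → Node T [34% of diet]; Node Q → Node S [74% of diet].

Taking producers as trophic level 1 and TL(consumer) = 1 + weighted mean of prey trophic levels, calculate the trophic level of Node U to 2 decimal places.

Node R: 1 + 1 = 2
Node S: 1 + (0.74×1 + 0.26×1) = 2
Node T: 1 + (0.34×1 + 0.34×2 + 0.32×2) = 2.66
Node U: 1 + (0.35×1 + 0.39×2 + 0.26×1) = 2.39

2.39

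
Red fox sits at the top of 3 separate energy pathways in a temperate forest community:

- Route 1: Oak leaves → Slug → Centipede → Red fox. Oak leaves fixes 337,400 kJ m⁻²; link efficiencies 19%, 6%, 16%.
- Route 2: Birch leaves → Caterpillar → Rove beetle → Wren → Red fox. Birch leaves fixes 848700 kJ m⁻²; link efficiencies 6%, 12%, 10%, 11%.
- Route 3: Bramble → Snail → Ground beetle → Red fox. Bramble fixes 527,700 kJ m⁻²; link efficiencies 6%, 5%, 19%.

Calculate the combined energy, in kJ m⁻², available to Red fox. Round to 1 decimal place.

983.4 kJ m⁻²

Route 1: 337400 × 0.19 × 0.06 × 0.16 = 615.4176 kJ m⁻²
Route 2: 848700 × 0.06 × 0.12 × 0.1 × 0.11 = 67.21704 kJ m⁻²
Route 3: 527700 × 0.06 × 0.05 × 0.19 = 300.789 kJ m⁻²
Total at Red fox: 615.4176 + 67.21704 + 300.789 = 983.42364 kJ m⁻²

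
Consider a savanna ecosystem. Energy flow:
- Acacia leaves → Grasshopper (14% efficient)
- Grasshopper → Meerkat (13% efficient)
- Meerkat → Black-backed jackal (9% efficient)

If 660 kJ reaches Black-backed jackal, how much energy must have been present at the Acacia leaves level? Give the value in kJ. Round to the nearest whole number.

402930 kJ

Cumulative transfer efficiency: 0.14 × 0.13 × 0.09 = 0.001638
Acacia leaves energy = 660 / 0.001638 = 402930 kJ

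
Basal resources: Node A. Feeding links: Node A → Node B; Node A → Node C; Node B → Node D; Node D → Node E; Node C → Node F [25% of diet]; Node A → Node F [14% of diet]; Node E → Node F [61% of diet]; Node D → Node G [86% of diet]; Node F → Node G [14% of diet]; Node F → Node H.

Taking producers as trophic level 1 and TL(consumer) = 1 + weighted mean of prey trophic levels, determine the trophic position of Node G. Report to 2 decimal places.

Node B: 1 + 1 = 2
Node C: 1 + 1 = 2
Node D: 1 + 2 = 3
Node E: 1 + 3 = 4
Node F: 1 + (0.25×2 + 0.14×1 + 0.61×4) = 4.08
Node G: 1 + (0.86×3 + 0.14×4.08) = 4.1512
Node H: 1 + 4.08 = 5.08

4.15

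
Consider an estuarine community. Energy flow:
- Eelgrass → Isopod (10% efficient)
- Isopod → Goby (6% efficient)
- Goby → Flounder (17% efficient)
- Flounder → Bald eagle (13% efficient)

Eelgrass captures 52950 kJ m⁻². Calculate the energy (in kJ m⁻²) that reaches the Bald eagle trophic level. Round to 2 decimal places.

Isopod: 52950 × 0.1 = 5295 kJ m⁻²
Goby: 5295 × 0.06 = 317.7 kJ m⁻²
Flounder: 317.7 × 0.17 = 54.009 kJ m⁻²
Bald eagle: 54.009 × 0.13 = 7.02117 kJ m⁻²

7.02 kJ m⁻²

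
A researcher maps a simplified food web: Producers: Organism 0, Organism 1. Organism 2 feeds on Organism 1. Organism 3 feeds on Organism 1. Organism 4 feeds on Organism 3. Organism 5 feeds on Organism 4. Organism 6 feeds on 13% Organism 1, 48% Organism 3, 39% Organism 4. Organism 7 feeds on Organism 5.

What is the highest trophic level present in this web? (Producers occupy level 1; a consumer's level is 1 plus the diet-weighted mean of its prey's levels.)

5

Organism 2: 1 + 1 = 2
Organism 3: 1 + 1 = 2
Organism 4: 1 + 2 = 3
Organism 5: 1 + 3 = 4
Organism 6: 1 + (0.13×1 + 0.48×2 + 0.39×3) = 3.26
Organism 7: 1 + 4 = 5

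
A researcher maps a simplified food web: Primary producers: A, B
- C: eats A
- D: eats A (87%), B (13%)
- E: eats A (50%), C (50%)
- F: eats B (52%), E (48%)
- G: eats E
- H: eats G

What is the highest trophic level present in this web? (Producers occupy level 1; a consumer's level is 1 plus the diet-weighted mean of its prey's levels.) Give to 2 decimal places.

C: 1 + 1 = 2
D: 1 + (0.87×1 + 0.13×1) = 2
E: 1 + (0.5×1 + 0.5×2) = 2.5
F: 1 + (0.52×1 + 0.48×2.5) = 2.72
G: 1 + 2.5 = 3.5
H: 1 + 3.5 = 4.5

4.50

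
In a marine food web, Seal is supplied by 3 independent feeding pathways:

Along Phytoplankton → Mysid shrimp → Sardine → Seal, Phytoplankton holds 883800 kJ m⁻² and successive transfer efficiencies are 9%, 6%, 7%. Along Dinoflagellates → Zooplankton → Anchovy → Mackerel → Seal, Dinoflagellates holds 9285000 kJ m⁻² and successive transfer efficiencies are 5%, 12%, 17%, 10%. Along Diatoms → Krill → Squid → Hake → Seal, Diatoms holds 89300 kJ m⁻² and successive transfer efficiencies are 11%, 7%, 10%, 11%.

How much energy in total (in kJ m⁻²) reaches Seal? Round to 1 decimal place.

1288.7 kJ m⁻²

Via Phytoplankton: 883800 × 0.09 × 0.06 × 0.07 = 334.0764 kJ m⁻²
Via Dinoflagellates: 9285000 × 0.05 × 0.12 × 0.17 × 0.1 = 947.07 kJ m⁻²
Via Diatoms: 89300 × 0.11 × 0.07 × 0.1 × 0.11 = 7.56371 kJ m⁻²
Total at Seal: 334.0764 + 947.07 + 7.56371 = 1288.71011 kJ m⁻²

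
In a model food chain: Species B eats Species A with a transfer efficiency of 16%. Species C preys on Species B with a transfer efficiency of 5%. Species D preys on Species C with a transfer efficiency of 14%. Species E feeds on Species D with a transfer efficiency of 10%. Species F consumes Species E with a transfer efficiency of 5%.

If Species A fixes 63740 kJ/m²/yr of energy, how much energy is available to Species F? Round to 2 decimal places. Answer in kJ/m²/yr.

Species B: 63740 × 0.16 = 10198.4 kJ/m²/yr
Species C: 10198.4 × 0.05 = 509.92 kJ/m²/yr
Species D: 509.92 × 0.14 = 71.3888 kJ/m²/yr
Species E: 71.3888 × 0.1 = 7.13888 kJ/m²/yr
Species F: 7.13888 × 0.05 = 0.356944 kJ/m²/yr

0.36 kJ/m²/yr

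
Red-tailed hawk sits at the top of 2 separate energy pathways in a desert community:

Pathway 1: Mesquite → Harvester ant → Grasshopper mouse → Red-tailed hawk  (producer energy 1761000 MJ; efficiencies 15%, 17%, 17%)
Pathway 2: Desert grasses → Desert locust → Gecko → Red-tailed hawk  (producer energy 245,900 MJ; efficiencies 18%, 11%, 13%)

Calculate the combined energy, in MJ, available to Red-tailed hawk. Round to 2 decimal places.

Pathway 1: 1761000 × 0.15 × 0.17 × 0.17 = 7633.935 MJ
Pathway 2: 245900 × 0.18 × 0.11 × 0.13 = 632.9466 MJ
Total at Red-tailed hawk: 7633.935 + 632.9466 = 8266.8816 MJ

8266.88 MJ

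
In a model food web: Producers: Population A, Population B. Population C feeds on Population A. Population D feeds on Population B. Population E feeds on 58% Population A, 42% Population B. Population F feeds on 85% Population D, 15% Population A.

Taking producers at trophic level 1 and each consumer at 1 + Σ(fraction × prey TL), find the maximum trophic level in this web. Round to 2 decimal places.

Population C: 1 + 1 = 2
Population D: 1 + 1 = 2
Population E: 1 + (0.58×1 + 0.42×1) = 2
Population F: 1 + (0.85×2 + 0.15×1) = 2.85

2.85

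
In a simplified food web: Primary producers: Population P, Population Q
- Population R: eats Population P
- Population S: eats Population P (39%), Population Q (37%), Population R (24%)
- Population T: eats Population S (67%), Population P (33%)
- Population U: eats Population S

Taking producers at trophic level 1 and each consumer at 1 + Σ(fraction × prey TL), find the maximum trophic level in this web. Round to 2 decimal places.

Population R: 1 + 1 = 2
Population S: 1 + (0.39×1 + 0.37×1 + 0.24×2) = 2.24
Population T: 1 + (0.67×2.24 + 0.33×1) = 2.8308
Population U: 1 + 2.24 = 3.24

3.24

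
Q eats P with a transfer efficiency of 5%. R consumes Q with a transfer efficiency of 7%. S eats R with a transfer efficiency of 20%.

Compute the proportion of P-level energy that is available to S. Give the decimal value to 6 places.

Product of link efficiencies: 0.05 × 0.07 × 0.2 = 0.0007

0.000700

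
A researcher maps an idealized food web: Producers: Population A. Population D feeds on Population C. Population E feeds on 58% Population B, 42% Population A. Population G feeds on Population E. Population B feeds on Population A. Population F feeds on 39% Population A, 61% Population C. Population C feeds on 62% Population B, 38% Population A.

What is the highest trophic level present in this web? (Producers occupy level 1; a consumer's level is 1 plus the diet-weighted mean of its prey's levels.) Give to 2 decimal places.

Population B: 1 + 1 = 2
Population C: 1 + (0.62×2 + 0.38×1) = 2.62
Population D: 1 + 2.62 = 3.62
Population E: 1 + (0.58×2 + 0.42×1) = 2.58
Population F: 1 + (0.39×1 + 0.61×2.62) = 2.9882
Population G: 1 + 2.58 = 3.58

3.62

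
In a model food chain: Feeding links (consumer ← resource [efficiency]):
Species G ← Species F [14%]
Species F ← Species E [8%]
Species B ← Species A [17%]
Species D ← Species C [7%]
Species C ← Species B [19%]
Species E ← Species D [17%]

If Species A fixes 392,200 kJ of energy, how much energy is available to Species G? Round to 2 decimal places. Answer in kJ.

Species B: 392200 × 0.17 = 66674 kJ
Species C: 66674 × 0.19 = 12668.06 kJ
Species D: 12668.06 × 0.07 = 886.7642 kJ
Species E: 886.7642 × 0.17 = 150.749914 kJ
Species F: 150.749914 × 0.08 = 12.05999312 kJ
Species G: 12.05999312 × 0.14 = 1.6883990368 kJ

1.69 kJ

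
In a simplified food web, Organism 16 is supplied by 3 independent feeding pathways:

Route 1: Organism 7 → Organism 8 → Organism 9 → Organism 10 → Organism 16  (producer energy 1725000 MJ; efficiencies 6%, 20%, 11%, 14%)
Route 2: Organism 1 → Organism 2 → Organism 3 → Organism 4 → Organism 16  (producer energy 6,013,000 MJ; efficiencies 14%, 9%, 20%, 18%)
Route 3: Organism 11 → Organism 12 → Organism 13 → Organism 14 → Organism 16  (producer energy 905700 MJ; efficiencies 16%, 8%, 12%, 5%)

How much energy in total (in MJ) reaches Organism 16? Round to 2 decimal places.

3115.83 MJ

Route 1: 1725000 × 0.06 × 0.2 × 0.11 × 0.14 = 318.78 MJ
Route 2: 6013000 × 0.14 × 0.09 × 0.2 × 0.18 = 2727.4968 MJ
Route 3: 905700 × 0.16 × 0.08 × 0.12 × 0.05 = 69.55776 MJ
Total at Organism 16: 318.78 + 2727.4968 + 69.55776 = 3115.83456 MJ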